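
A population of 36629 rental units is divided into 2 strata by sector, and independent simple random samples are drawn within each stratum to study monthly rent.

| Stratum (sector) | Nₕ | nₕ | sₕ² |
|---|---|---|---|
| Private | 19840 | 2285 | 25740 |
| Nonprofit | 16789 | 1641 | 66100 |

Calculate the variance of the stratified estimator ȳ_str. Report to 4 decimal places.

Var(ȳ_str) = Σₕ Wₕ²(1 − fₕ)sₕ²/nₕ with Wₕ = Nₕ/N, N = 36629.
Private: Wₕ = 0.54164733; term = 0.54164733²·(1 − 0.11517137)·25740/2285 = 2.9242515.
Nonprofit: Wₕ = 0.45835267; term = 0.45835267²·(1 − 0.09774257)·66100/1641 = 7.6352433.
Sum = 10.559495.

10.5595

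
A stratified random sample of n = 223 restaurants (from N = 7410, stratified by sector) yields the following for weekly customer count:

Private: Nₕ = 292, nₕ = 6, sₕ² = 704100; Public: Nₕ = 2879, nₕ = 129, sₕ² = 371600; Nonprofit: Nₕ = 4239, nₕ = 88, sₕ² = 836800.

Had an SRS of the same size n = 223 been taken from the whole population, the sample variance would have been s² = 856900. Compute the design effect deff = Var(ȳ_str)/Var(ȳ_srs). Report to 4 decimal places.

Var(ȳ_str) = Σ Wₕ²(1−fₕ)sₕ²/nₕ with Wₕ = Nₕ/7410:
  Private: (292/7410)²·(1−6/292)·704100/6 = 178.48247
  Public: (2879/7410)²·(1−129/2879)·371600/129 = 415.3593
  Nonprofit: (4239/7410)²·(1−88/4239)·836800/88 = 3047.3247
  → Var(ȳ_str) = 3641.1665.
Var(ȳ_srs) = (1 − 223/7410)·856900/223 = 3726.9599.
deff = 3641.1665 / 3726.9599 = 0.9770.

0.9770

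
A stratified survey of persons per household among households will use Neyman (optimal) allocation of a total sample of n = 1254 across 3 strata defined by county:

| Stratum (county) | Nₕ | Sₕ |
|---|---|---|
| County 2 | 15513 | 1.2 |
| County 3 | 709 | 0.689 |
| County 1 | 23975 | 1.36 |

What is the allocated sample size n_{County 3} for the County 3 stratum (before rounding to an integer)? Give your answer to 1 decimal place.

Neyman allocation: nₕ = n·NₕSₕ / Σⱼ NⱼSⱼ.
Σ NⱼSⱼ = 15513·1.2 + 709·0.689 + 23975·1.36 = 51710.101.
n_{County 3} = 1254·709·0.689 / 51710.101 = 11.8.

11.8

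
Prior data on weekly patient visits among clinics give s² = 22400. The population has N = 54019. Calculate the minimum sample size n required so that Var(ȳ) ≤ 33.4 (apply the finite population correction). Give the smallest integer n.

663

Without fpc, n₀ = s²/D = 22400/33.4 = 670.6587.
With fpc, (1 − n/N)·s²/n ≤ D requires n ≥ n₀/(1 + n₀/N) = 670.6587/(1 + 670.6587/54019) = 662.4344.
Rounding up, n = 663.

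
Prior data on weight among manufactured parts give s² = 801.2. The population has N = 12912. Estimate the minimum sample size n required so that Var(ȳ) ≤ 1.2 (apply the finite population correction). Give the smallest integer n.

Without fpc, n₀ = s²/D = 801.2/1.2 = 667.6667.
With fpc, (1 − n/N)·s²/n ≤ D requires n ≥ n₀/(1 + n₀/N) = 667.6667/(1 + 667.6667/12912) = 634.8398.
Rounding up, n = 635.

635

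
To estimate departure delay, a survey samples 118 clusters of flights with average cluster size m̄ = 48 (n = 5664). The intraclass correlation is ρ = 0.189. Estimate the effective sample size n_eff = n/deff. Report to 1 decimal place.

573.1

deff = 1 + (48 − 1)·0.189 = 1 + 8.883 = 9.883.
n_eff = 5664 / 9.883 = 573.1.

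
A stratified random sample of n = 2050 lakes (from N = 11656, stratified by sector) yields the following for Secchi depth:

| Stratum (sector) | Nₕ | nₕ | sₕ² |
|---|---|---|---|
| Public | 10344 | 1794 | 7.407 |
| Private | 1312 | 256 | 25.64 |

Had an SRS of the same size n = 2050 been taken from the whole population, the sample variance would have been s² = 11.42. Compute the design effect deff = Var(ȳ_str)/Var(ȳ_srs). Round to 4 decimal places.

Var(ȳ_str) = Σ Wₕ²(1−fₕ)sₕ²/nₕ with Wₕ = Nₕ/11656:
  Public: (10344/11656)²·(1−1794/10344)·7.407/1794 = 0.002687667
  Private: (1312/11656)²·(1−256/1312)·25.64/256 = 0.001021355
  → Var(ȳ_str) = 0.003709022.
Var(ȳ_srs) = (1 − 2050/11656)·11.42/2050 = 0.0045909788.
deff = 0.003709022 / 0.0045909788 = 0.8079.

0.8079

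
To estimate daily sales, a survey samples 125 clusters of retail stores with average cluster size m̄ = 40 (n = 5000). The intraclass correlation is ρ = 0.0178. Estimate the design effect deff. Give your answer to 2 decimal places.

deff = 1 + (40 − 1)·0.0178 = 1 + 0.6942 = 1.6942.

1.69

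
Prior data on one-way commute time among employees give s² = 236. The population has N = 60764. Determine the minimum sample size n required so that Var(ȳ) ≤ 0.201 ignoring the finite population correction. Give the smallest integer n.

Without fpc, n₀ = s²/D = 236/0.201 = 1174.1294.
Rounding up, n = 1175.

1175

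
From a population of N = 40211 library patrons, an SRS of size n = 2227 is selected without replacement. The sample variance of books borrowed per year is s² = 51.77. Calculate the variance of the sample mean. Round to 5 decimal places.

Under SRS without replacement, Var(ȳ) = (1 − f)·s²/n with f = n/N = 2227/40211 = 0.05538286.
Var(ȳ) = (1 − 0.05538286)·51.77/2227 = 0.94461714·0.02324652 = 0.021959061.

0.02196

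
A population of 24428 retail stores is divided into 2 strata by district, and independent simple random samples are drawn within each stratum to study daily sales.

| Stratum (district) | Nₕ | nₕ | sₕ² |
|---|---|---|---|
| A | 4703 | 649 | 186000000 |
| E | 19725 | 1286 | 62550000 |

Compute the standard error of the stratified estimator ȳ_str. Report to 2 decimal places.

196.98

Var(ȳ_str) = Σₕ Wₕ²(1 − fₕ)sₕ²/nₕ with Wₕ = Nₕ/N, N = 24428.
A: Wₕ = 0.19252497; term = 0.19252497²·(1 − 0.13799702)·186000000/649 = 9156.9564.
E: Wₕ = 0.80747503; term = 0.80747503²·(1 − 0.06519645)·62550000/1286 = 29645.918.
Sum = 38802.874.
SE = √(38802.874) = 196.98.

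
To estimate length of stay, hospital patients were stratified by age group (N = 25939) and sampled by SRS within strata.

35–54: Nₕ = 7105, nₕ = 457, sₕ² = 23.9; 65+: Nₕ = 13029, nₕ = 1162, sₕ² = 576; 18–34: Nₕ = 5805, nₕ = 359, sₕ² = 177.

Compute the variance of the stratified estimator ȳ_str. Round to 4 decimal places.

0.1407

Var(ȳ_str) = Σₕ Wₕ²(1 − fₕ)sₕ²/nₕ with Wₕ = Nₕ/N, N = 25939.
35–54: Wₕ = 0.27391187; term = 0.27391187²·(1 − 0.06432090)·23.9/457 = 0.0036713884.
65+: Wₕ = 0.50229384; term = 0.50229384²·(1 − 0.08918566)·576/1162 = 0.11391002.
18–34: Wₕ = 0.22379429; term = 0.22379429²·(1 − 0.06184324)·177/359 = 0.023166062.
Sum = 0.14074747.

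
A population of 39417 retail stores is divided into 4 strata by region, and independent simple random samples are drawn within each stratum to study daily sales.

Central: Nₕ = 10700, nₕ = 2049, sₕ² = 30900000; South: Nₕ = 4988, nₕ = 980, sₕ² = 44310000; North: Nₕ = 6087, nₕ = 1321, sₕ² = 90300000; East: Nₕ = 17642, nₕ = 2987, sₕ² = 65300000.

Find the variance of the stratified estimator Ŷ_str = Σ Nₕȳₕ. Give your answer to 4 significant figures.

9.935 × 10^12

Var(Ŷ_str) = Σₕ Nₕ²(1 − fₕ)sₕ²/nₕ.
Central: 10700²·(1 − 2049/10700)·30900000/2049 = 1.3959395 × 10^12.
South: 4988²·(1 − 980/4988)·44310000/980 = 9.0391966 × 10^11.
North: 6087²·(1 − 1321/6087)·90300000/1321 = 1.9830893 × 10^12.
East: 17642²·(1 − 2987/17642)·65300000/2987 = 5.6521229 × 10^12.
Sum = 9.9350714 × 10^12.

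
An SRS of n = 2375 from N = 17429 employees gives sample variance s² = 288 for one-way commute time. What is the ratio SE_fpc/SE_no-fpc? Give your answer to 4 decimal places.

0.9294

f = n/N = 2375/17429 = 0.13626714.
SE_no-fpc = √(s²/n) = 0.3482286; SE_fpc = √((1−f)s²/n) = 0.32363401.
Ratio = √(1−f) = 0.92937229.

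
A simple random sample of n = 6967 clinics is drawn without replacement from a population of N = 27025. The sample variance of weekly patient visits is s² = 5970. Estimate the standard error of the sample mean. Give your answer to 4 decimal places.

0.7975

Under SRS without replacement, Var(ȳ) = (1 − f)·s²/n with f = n/N = 6967/27025 = 0.25779833.
Var(ȳ) = (1 − 0.25779833)·5970/6967 = 0.74220167·0.8568968 = 0.63599023.
SE(ȳ) = √(0.63599023) = 0.7975.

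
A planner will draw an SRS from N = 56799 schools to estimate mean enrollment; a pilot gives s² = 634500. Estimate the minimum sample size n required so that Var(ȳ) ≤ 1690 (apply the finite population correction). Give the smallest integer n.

Without fpc, n₀ = s²/D = 634500/1690 = 375.4438.
With fpc, (1 − n/N)·s²/n ≤ D requires n ≥ n₀/(1 + n₀/N) = 375.4438/(1 + 375.4438/56799) = 372.9784.
Rounding up, n = 373.

373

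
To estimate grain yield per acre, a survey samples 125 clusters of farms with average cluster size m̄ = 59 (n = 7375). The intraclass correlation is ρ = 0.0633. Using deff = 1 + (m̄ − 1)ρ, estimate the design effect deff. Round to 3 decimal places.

4.671

deff = 1 + (59 − 1)·0.0633 = 1 + 3.6714 = 4.6714.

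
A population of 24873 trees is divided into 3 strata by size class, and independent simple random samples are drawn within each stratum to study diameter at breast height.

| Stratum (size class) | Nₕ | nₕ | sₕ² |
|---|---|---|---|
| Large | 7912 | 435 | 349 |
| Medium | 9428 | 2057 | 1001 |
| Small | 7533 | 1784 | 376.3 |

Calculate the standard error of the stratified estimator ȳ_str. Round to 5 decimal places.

0.38229

Var(ȳ_str) = Σₕ Wₕ²(1 − fₕ)sₕ²/nₕ with Wₕ = Nₕ/N, N = 24873.
Large: Wₕ = 0.31809593; term = 0.31809593²·(1 − 0.05497978)·349/435 = 0.076717332.
Medium: Wₕ = 0.37904555; term = 0.37904555²·(1 − 0.21817989)·1001/2057 = 0.054662493.
Small: Wₕ = 0.30285852; term = 0.30285852²·(1 − 0.23682464)·376.3/1784 = 0.014765335.
Sum = 0.14614516.
SE = √(0.14614516) = 0.38229.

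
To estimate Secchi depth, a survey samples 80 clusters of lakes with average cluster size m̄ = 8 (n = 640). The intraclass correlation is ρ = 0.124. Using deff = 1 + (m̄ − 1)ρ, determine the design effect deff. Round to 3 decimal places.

1.868

deff = 1 + (8 − 1)·0.124 = 1 + 0.868 = 1.868.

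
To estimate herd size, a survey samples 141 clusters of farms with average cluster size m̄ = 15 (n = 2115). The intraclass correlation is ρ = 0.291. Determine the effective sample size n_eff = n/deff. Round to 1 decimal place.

deff = 1 + (15 − 1)·0.291 = 1 + 4.074 = 5.074.
n_eff = 2115 / 5.074 = 416.8.

416.8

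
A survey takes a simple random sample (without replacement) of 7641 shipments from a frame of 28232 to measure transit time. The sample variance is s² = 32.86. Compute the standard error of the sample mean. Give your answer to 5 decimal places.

0.05600

Under SRS without replacement, Var(ȳ) = (1 − f)·s²/n with f = n/N = 7641/28232 = 0.27065033.
Var(ȳ) = (1 − 0.27065033)·32.86/7641 = 0.72934967·0.0043004842 = 0.0031365568.
SE(ȳ) = √(0.0031365568) = 0.05600.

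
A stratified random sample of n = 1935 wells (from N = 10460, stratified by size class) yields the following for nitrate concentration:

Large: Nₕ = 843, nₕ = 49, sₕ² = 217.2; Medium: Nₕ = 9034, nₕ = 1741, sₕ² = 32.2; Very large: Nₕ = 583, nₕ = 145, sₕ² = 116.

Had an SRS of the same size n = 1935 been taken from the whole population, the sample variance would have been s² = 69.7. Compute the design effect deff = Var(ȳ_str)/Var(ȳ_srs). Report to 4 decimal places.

1.3667

Var(ȳ_str) = Σ Wₕ²(1−fₕ)sₕ²/nₕ with Wₕ = Nₕ/10460:
  Large: (843/10460)²·(1−49/843)·217.2/49 = 0.027117425
  Medium: (9034/10460)²·(1−1741/9034)·32.2/1741 = 0.011137303
  Very large: (583/10460)²·(1−145/583)·116/145 = 0.0018671073
  → Var(ȳ_str) = 0.040121835.
Var(ȳ_srs) = (1 − 1935/10460)·69.7/1935 = 0.029357192.
deff = 0.040121835 / 0.029357192 = 1.3667.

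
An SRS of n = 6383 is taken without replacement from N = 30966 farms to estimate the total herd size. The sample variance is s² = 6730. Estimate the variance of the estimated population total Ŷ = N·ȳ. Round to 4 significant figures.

Var(Ŷ) = N²·Var(ȳ) = N²·(1 − n/N)·s²/n.
f = 6383/30966 = 0.20612930; Var(ȳ) = 0.79387070·6730/6383 = 0.83702801.
Var(Ŷ) = 30966² · 0.83702801 = 8.0262043 × 10^8.

8.026 × 10^8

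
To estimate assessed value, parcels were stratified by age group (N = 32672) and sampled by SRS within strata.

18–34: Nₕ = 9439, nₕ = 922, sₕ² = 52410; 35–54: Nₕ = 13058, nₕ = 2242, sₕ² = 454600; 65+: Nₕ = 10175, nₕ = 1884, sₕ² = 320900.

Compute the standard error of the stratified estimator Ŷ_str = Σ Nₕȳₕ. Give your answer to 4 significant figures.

218100

Var(Ŷ_str) = Σₕ Nₕ²(1 − fₕ)sₕ²/nₕ.
18–34: 9439²·(1 − 922/9439)·52410/922 = 4.5697861 × 10^9.
35–54: 13058²·(1 − 2242/13058)·454600/2242 = 2.8637636 × 10^10.
65+: 10175²·(1 − 1884/10175)·320900/1884 = 1.4369119 × 10^10.
Sum = 4.7576541 × 10^10.
SE = √(4.7576541 × 10^10) = 218100.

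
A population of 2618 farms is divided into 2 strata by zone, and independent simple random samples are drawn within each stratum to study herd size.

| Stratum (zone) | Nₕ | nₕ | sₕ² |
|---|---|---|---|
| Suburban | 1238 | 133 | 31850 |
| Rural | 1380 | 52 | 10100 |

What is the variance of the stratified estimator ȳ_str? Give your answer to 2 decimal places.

99.73

Var(ȳ_str) = Σₕ Wₕ²(1 − fₕ)sₕ²/nₕ with Wₕ = Nₕ/N, N = 2618.
Suburban: Wₕ = 0.47288006; term = 0.47288006²·(1 − 0.10743134)·31850/133 = 47.797088.
Rural: Wₕ = 0.52711994; term = 0.52711994²·(1 − 0.03768116)·10100/52 = 51.934494.
Sum = 99.731582.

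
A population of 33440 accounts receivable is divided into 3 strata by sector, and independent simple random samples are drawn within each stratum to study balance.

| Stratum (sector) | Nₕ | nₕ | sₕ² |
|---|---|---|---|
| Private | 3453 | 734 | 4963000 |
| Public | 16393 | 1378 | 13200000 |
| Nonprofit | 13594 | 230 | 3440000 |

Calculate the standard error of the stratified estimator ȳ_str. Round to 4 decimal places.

67.7875

Var(ȳ_str) = Σₕ Wₕ²(1 − fₕ)sₕ²/nₕ with Wₕ = Nₕ/N, N = 33440.
Private: Wₕ = 0.10325957; term = 0.10325957²·(1 − 0.21256878)·4963000/734 = 56.770336.
Public: Wₕ = 0.49022129; term = 0.49022129²·(1 − 0.08406027)·13200000/1378 = 2108.5114.
Nonprofit: Wₕ = 0.40651914; term = 0.40651914²·(1 − 0.01691923)·3440000/230 = 2429.8631.
Sum = 4595.1448.
SE = √(4595.1448) = 67.7875.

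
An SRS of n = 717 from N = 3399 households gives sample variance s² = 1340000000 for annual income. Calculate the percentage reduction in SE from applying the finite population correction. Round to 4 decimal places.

f = n/N = 717/3399 = 0.21094440.
SE_no-fpc = √(s²/n) = 1367.0765; SE_fpc = √((1−f)s²/n) = 1214.3577.
Ratio = √(1−f) = 0.88828802. Reduction = 100·(1 − 0.88828802) = 11.1712%.

11.1712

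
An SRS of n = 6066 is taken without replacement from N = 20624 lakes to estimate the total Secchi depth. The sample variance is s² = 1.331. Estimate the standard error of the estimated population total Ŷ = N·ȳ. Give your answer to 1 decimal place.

256.7

Var(Ŷ) = N²·Var(ȳ) = N²·(1 − n/N)·s²/n.
f = 6066/20624 = 0.29412335; Var(ȳ) = 0.70587665·1.331/6066 = 1.5488325 × 10^-4.
Var(Ŷ) = 20624² · (1.5488325 × 10^-4) = 65879.494.
SE(Ŷ) = √(65879.494) = 256.7.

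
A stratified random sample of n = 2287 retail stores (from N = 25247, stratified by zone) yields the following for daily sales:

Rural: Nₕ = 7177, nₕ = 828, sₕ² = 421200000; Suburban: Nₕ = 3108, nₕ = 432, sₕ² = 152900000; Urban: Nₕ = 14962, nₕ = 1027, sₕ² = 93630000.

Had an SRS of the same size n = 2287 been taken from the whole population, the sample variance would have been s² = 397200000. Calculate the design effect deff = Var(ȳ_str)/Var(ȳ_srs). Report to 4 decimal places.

0.4483

Var(ȳ_str) = Σ Wₕ²(1−fₕ)sₕ²/nₕ with Wₕ = Nₕ/25247:
  Rural: (7177/25247)²·(1−828/7177)·421200000/828 = 36365.264
  Suburban: (3108/25247)²·(1−432/3108)·152900000/432 = 4618.1847
  Urban: (14962/25247)²·(1−1027/14962)·93630000/1027 = 29820.962
  → Var(ȳ_str) = 70804.411.
Var(ȳ_srs) = (1 − 2287/25247)·397200000/2287 = 157944.74.
deff = 70804.411 / 157944.74 = 0.4483.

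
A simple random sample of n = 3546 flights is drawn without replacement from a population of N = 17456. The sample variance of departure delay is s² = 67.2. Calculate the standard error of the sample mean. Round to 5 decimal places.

0.12289

Under SRS without replacement, Var(ȳ) = (1 − f)·s²/n with f = n/N = 3546/17456 = 0.20313932.
Var(ȳ) = (1 − 0.20313932)·67.2/3546 = 0.79686068·0.018950931 = 0.015101251.
SE(ȳ) = √(0.015101251) = 0.12289.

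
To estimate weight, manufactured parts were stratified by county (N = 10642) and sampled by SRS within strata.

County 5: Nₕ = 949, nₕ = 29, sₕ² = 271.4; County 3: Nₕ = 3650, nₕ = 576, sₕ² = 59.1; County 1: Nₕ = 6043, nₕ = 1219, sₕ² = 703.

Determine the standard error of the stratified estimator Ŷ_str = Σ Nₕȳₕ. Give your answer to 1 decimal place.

5112.1

Var(Ŷ_str) = Σₕ Nₕ²(1 − fₕ)sₕ²/nₕ.
County 5: 949²·(1 − 29/949)·271.4/29 = 8.1708246 × 10^6.
County 3: 3650²·(1 − 576/3650)·59.1/576 = 1.151229 × 10^6.
County 1: 6043²·(1 − 1219/6043)·703/1219 = 1.6811695 × 10^7.
Sum = 2.6133749 × 10^7.
SE = √(2.6133749 × 10^7) = 5112.1.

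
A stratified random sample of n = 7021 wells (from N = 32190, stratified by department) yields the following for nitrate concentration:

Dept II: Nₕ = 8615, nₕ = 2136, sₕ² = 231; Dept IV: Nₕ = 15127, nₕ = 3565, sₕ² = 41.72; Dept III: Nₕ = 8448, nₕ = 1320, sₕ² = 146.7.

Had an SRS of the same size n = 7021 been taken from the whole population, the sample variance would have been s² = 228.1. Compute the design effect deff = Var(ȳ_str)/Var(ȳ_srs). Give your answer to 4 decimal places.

0.5613

Var(ȳ_str) = Σ Wₕ²(1−fₕ)sₕ²/nₕ with Wₕ = Nₕ/32190:
  Dept II: (8615/32190)²·(1−2136/8615)·231/2136 = 0.0058254844
  Dept IV: (15127/32190)²·(1−3565/15127)·41.72/3565 = 0.0019752796
  Dept III: (8448/32190)²·(1−1320/8448)·146.7/1320 = 0.0064585619
  → Var(ȳ_str) = 0.014259326.
Var(ȳ_srs) = (1 − 7021/32190)·228.1/7021 = 0.025402198.
deff = 0.014259326 / 0.025402198 = 0.5613.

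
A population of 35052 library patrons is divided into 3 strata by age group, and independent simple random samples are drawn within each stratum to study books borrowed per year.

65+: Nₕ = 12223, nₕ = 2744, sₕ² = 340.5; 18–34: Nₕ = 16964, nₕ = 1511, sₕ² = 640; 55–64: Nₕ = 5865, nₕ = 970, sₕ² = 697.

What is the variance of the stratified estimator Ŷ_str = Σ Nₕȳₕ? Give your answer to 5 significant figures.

Var(Ŷ_str) = Σₕ Nₕ²(1 − fₕ)sₕ²/nₕ.
65+: 12223²·(1 − 2744/12223)·340.5/2744 = 1.4377168 × 10^7.
18–34: 16964²·(1 − 1511/16964)·640/1511 = 1.1103415 × 10^8.
55–64: 5865²·(1 − 970/5865)·697/970 = 2.062917 × 10^7.
Sum = 1.4604049 × 10^8.

1.4604 × 10^8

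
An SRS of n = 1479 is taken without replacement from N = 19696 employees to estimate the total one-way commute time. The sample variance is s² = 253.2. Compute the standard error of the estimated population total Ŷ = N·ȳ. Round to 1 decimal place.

7837.5

Var(Ŷ) = N²·Var(ȳ) = N²·(1 − n/N)·s²/n.
f = 1479/19696 = 0.07509139; Var(ȳ) = 0.92490861·253.2/1479 = 0.15834135.
Var(Ŷ) = 19696² · 0.15834135 = 6.1425742 × 10^7.
SE(Ŷ) = √(6.1425742 × 10^7) = 7837.5.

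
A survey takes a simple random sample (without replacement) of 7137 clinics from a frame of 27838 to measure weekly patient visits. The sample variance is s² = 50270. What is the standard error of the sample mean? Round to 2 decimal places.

2.29

Under SRS without replacement, Var(ȳ) = (1 − f)·s²/n with f = n/N = 7137/27838 = 0.25637618.
Var(ȳ) = (1 − 0.25637618)·50270/7137 = 0.74362382·7.0435757 = 5.2377707.
SE(ȳ) = √(5.2377707) = 2.29.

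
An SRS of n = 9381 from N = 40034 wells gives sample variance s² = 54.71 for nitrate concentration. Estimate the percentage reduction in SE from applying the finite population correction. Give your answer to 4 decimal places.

12.4972

f = n/N = 9381/40034 = 0.23432582.
SE_no-fpc = √(s²/n) = 0.076367538; SE_fpc = √((1−f)s²/n) = 0.066823742.
Ratio = √(1−f) = 0.87502810. Reduction = 100·(1 − 0.87502810) = 12.4972%.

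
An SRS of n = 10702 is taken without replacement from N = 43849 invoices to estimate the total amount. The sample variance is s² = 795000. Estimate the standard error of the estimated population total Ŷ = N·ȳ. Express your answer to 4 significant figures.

328600

Var(Ŷ) = N²·Var(ȳ) = N²·(1 − n/N)·s²/n.
f = 10702/43849 = 0.24406486; Var(ȳ) = 0.75593514·795000/10702 = 56.154778.
Var(Ŷ) = 43849² · 56.154778 = 1.0797075 × 10^11.
SE(Ŷ) = √(1.0797075 × 10^11) = 328600.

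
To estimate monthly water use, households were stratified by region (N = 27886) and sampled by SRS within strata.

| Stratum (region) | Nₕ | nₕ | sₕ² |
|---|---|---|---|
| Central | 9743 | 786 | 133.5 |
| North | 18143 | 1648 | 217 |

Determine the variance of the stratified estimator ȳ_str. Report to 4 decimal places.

Var(ȳ_str) = Σₕ Wₕ²(1 − fₕ)sₕ²/nₕ with Wₕ = Nₕ/N, N = 27886.
Central: Wₕ = 0.34938679; term = 0.34938679²·(1 − 0.08067330)·133.5/786 = 0.019060819.
North: Wₕ = 0.65061321; term = 0.65061321²·(1 − 0.09083393)·217/1648 = 0.050674737.
Sum = 0.069735556.

0.0697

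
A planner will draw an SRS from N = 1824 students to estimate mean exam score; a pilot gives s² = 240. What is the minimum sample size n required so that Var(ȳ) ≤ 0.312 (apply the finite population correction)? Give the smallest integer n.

542

Without fpc, n₀ = s²/D = 240/0.312 = 769.2308.
With fpc, (1 − n/N)·s²/n ≤ D requires n ≥ n₀/(1 + n₀/N) = 769.2308/(1 + 769.2308/1824) = 541.0536.
Rounding up, n = 542.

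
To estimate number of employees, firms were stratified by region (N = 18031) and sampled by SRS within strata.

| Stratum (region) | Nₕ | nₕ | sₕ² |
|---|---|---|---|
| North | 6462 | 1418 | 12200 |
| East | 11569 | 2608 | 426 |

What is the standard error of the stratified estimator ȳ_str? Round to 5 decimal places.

Var(ȳ_str) = Σₕ Wₕ²(1 − fₕ)sₕ²/nₕ with Wₕ = Nₕ/N, N = 18031.
North: Wₕ = 0.35838279; term = 0.35838279²·(1 − 0.21943671)·12200/1418 = 0.86255343.
East: Wₕ = 0.64161721; term = 0.64161721²·(1 − 0.22543003)·426/2608 = 0.052085242.
Sum = 0.91463867.
SE = √(0.91463867) = 0.95637.

0.95637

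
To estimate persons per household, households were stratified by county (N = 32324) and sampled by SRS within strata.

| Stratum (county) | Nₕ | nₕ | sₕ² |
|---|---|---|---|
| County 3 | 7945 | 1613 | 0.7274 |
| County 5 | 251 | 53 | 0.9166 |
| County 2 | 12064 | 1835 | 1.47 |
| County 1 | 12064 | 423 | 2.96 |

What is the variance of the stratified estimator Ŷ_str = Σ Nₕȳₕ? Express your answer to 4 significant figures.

Var(Ŷ_str) = Σₕ Nₕ²(1 − fₕ)sₕ²/nₕ.
County 3: 7945²·(1 − 1613/7945)·0.7274/1613 = 22686.826.
County 5: 251²·(1 − 53/251)·0.9166/53 = 859.49409.
County 2: 12064²·(1 − 1835/12064)·1.47/1835 = 98856.624.
County 1: 12064²·(1 − 423/12064)·2.96/423 = 982727.17.
Sum = 1.1051301 × 10^6.

1.105 × 10^6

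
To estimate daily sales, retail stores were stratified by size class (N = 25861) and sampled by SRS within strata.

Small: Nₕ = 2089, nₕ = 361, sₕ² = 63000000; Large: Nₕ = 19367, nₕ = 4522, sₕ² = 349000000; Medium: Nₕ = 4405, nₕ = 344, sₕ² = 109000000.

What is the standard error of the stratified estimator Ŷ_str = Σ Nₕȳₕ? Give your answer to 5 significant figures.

Var(Ŷ_str) = Σₕ Nₕ²(1 − fₕ)sₕ²/nₕ.
Small: 2089²·(1 − 361/2089)·63000000/361 = 6.299637 × 10^11.
Large: 19367²·(1 − 4522/19367)·349000000/4522 = 2.2188984 × 10^13.
Medium: 4405²·(1 − 344/4405)·109000000/344 = 5.6682234 × 10^12.
Sum = 2.8487171 × 10^13.
SE = √(2.8487171 × 10^13) = 5.3373 × 10^6.

5.3373 × 10^6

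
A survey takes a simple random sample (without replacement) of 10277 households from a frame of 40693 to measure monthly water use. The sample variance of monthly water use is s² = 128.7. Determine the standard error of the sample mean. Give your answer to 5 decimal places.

0.09675

Under SRS without replacement, Var(ȳ) = (1 − f)·s²/n with f = n/N = 10277/40693 = 0.25254958.
Var(ȳ) = (1 − 0.25254958)·128.7/10277 = 0.74745042·0.01252311 = 0.0093604037.
SE(ȳ) = √(0.0093604037) = 0.09675.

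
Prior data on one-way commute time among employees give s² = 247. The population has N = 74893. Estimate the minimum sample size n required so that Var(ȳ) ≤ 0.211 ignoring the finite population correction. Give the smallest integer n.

Without fpc, n₀ = s²/D = 247/0.211 = 1170.6161.
Rounding up, n = 1171.

1171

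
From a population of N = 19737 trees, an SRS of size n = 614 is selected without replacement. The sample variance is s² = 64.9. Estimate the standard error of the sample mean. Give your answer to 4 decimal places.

Under SRS without replacement, Var(ȳ) = (1 − f)·s²/n with f = n/N = 614/19737 = 0.03110908.
Var(ȳ) = (1 − 0.03110908)·64.9/614 = 0.96889092·0.10570033 = 0.10241209.
SE(ȳ) = √(0.10241209) = 0.3200.

0.3200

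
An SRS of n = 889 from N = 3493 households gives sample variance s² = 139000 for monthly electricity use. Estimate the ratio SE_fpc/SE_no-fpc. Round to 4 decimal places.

0.8634

f = n/N = 889/3493 = 0.25450902.
SE_no-fpc = √(s²/n) = 12.504218; SE_fpc = √((1−f)s²/n) = 10.796369.
Ratio = √(1−f) = 0.86341820.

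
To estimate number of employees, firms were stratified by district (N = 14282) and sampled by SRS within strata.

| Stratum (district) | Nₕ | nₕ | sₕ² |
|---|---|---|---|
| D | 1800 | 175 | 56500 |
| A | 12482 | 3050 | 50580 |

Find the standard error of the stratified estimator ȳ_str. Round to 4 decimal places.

Var(ȳ_str) = Σₕ Wₕ²(1 − fₕ)sₕ²/nₕ with Wₕ = Nₕ/N, N = 14282.
D: Wₕ = 0.12603277; term = 0.12603277²·(1 − 0.09722222)·56500/175 = 4.6297572.
A: Wₕ = 0.87396723; term = 0.87396723²·(1 − 0.24435187)·50580/3050 = 9.571696.
Sum = 14.201453.
SE = √(14.201453) = 3.7685.

3.7685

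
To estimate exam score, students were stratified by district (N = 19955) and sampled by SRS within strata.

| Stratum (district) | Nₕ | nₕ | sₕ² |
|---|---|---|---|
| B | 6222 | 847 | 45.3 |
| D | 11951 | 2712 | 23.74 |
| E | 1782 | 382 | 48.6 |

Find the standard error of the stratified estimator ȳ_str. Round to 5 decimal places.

0.08784

Var(ȳ_str) = Σₕ Wₕ²(1 − fₕ)sₕ²/nₕ with Wₕ = Nₕ/N, N = 19955.
B: Wₕ = 0.31180155; term = 0.31180155²·(1 − 0.13612986)·45.3/847 = 0.0044917937.
D: Wₕ = 0.59889752; term = 0.59889752²·(1 − 0.22692662)·23.74/2712 = 0.0024272627.
E: Wₕ = 0.08930093; term = 0.08930093²·(1 − 0.21436588)·48.6/382 = 7.9708599 × 10^-4.
Sum = 0.0077161424.
SE = √(0.0077161424) = 0.08784.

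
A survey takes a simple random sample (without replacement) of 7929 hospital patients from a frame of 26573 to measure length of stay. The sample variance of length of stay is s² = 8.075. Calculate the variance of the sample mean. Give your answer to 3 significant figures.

7.15 × 10^-4

Under SRS without replacement, Var(ȳ) = (1 − f)·s²/n with f = n/N = 7929/26573 = 0.29838558.
Var(ȳ) = (1 − 0.29838558)·8.075/7929 = 0.70161442·0.0010184134 = 7.1453354 × 10^-4.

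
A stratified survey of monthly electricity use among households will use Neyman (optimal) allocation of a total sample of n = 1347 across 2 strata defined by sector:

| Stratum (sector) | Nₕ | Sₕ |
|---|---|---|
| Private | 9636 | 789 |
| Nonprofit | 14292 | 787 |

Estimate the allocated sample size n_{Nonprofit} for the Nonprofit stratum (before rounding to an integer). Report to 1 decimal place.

803.7

Neyman allocation: nₕ = n·NₕSₕ / Σⱼ NⱼSⱼ.
Σ NⱼSⱼ = 9636·789 + 14292·787 = 1.8850608 × 10^7.
n_{Nonprofit} = 1347·14292·787 / (1.8850608 × 10^7) = 803.7.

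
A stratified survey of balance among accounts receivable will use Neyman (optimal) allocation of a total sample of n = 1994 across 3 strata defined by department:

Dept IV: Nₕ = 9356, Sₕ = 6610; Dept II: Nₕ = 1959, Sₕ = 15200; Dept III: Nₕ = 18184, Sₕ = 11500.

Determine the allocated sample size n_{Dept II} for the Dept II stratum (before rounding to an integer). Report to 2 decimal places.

197.43

Neyman allocation: nₕ = n·NₕSₕ / Σⱼ NⱼSⱼ.
Σ NⱼSⱼ = 9356·6610 + 1959·15200 + 18184·11500 = 3.0073596 × 10^8.
n_{Dept II} = 1994·1959·15200 / (3.0073596 × 10^8) = 197.43.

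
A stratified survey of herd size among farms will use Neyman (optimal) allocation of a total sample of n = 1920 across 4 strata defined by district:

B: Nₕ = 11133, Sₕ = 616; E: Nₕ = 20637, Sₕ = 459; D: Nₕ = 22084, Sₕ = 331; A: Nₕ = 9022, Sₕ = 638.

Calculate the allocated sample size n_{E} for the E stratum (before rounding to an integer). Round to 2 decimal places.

618.69

Neyman allocation: nₕ = n·NₕSₕ / Σⱼ NⱼSⱼ.
Σ NⱼSⱼ = 11133·616 + 20637·459 + 22084·331 + 9022·638 = 2.9396151 × 10^7.
n_{E} = 1920·20637·459 / (2.9396151 × 10^7) = 618.69.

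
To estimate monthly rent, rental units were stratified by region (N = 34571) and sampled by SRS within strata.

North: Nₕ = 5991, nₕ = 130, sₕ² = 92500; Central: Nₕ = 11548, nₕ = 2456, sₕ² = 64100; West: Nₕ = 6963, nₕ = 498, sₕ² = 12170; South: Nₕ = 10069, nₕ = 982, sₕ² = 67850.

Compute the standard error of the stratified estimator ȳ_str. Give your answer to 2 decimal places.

5.42

Var(ȳ_str) = Σₕ Wₕ²(1 − fₕ)sₕ²/nₕ with Wₕ = Nₕ/N, N = 34571.
North: Wₕ = 0.17329554; term = 0.17329554²·(1 − 0.02169922)·92500/130 = 20.904777.
Central: Wₕ = 0.33403720; term = 0.33403720²·(1 − 0.21267752)·64100/2456 = 2.2928307.
West: Wₕ = 0.20141159; term = 0.20141159²·(1 − 0.07152090)·12170/498 = 0.92045439.
South: Wₕ = 0.29125568; term = 0.29125568²·(1 − 0.09752706)·67850/982 = 5.2895819.
Sum = 29.407644.
SE = √(29.407644) = 5.42.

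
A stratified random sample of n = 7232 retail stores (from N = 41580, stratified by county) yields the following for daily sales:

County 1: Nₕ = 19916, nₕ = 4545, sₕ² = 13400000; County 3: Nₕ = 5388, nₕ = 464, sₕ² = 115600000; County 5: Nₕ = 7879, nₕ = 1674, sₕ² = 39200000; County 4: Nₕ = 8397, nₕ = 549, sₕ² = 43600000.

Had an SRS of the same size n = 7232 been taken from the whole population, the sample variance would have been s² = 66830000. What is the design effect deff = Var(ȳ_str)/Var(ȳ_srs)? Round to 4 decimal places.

Var(ȳ_str) = Σ Wₕ²(1−fₕ)sₕ²/nₕ with Wₕ = Nₕ/41580:
  County 1: (19916/41580)²·(1−4545/19916)·13400000/4545 = 522.04288
  County 3: (5388/41580)²·(1−464/5388)·115600000/464 = 3823.1075
  County 5: (7879/41580)²·(1−1674/7879)·39200000/1674 = 662.17767
  County 4: (8397/41580)²·(1−549/8397)·43600000/549 = 3027.1108
  → Var(ȳ_str) = 8034.4389.
Var(ȳ_srs) = (1 − 7232/41580)·66830000/7232 = 7633.6108.
deff = 8034.4389 / 7633.6108 = 1.0525.

1.0525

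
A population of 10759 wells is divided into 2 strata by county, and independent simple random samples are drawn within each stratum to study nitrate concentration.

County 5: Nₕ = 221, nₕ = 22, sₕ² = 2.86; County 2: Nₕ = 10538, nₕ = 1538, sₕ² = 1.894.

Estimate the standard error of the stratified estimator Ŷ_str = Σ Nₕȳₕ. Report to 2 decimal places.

350.02

Var(Ŷ_str) = Σₕ Nₕ²(1 − fₕ)sₕ²/nₕ.
County 5: 221²·(1 − 22/221)·2.86/22 = 5717.27.
County 2: 10538²·(1 − 1538/10538)·1.894/1538 = 116795.02.
Sum = 122512.29.
SE = √(122512.29) = 350.02.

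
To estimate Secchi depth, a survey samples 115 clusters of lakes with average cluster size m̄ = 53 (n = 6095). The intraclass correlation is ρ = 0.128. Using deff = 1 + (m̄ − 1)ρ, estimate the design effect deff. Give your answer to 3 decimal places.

7.656

deff = 1 + (53 − 1)·0.128 = 1 + 6.656 = 7.656.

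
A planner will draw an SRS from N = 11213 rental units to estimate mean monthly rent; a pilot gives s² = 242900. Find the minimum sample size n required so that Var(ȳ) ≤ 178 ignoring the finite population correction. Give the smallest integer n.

1365

Without fpc, n₀ = s²/D = 242900/178 = 1364.6067.
Rounding up, n = 1365.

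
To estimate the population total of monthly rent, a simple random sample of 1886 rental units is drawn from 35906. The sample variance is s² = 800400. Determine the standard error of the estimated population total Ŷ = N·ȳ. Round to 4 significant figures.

720000

Var(Ŷ) = N²·Var(ȳ) = N²·(1 − n/N)·s²/n.
f = 1886/35906 = 0.05252604; Var(ȳ) = 0.94747396·800400/1886 = 402.0987.
Var(Ŷ) = 35906² · 402.0987 = 5.1840206 × 10^11.
SE(Ŷ) = √(5.1840206 × 10^11) = 720000.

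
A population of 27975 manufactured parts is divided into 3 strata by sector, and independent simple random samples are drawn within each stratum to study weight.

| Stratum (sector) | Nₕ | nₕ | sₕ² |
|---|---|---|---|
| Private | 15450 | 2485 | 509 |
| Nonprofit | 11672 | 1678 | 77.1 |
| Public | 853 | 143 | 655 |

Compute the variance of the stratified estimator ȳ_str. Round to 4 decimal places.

0.0628

Var(ȳ_str) = Σₕ Wₕ²(1 − fₕ)sₕ²/nₕ with Wₕ = Nₕ/N, N = 27975.
Private: Wₕ = 0.55227882; term = 0.55227882²·(1 − 0.16084142)·509/2485 = 0.052426662.
Nonprofit: Wₕ = 0.41722967; term = 0.41722967²·(1 − 0.14376285)·77.1/1678 = 0.0068486797.
Public: Wₕ = 0.03049151; term = 0.03049151²·(1 − 0.16764361)·655/143 = 0.0035446426.
Sum = 0.062819984.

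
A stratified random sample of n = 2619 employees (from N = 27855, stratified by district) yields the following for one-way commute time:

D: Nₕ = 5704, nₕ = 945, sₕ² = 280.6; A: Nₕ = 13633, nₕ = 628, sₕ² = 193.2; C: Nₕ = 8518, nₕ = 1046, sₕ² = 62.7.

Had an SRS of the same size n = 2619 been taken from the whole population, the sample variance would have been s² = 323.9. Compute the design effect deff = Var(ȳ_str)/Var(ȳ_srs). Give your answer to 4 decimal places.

0.7640

Var(ȳ_str) = Σ Wₕ²(1−fₕ)sₕ²/nₕ with Wₕ = Nₕ/27855:
  D: (5704/27855)²·(1−945/5704)·280.6/945 = 0.010388306
  A: (13633/27855)²·(1−628/13633)·193.2/628 = 0.070297996
  C: (8518/27855)²·(1−1046/8518)·62.7/1046 = 0.0049170433
  → Var(ȳ_str) = 0.085603345.
Var(ȳ_srs) = (1 − 2619/27855)·323.9/2619 = 0.11204508.
deff = 0.085603345 / 0.11204508 = 0.7640.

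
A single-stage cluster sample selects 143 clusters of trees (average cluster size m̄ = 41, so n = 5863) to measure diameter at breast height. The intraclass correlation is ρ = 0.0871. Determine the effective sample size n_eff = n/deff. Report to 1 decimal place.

deff = 1 + (41 − 1)·0.0871 = 1 + 3.484 = 4.484.
n_eff = 5863 / 4.484 = 1307.5.

1307.5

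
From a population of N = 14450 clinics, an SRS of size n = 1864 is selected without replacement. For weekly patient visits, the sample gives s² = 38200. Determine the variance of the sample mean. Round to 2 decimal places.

17.85

Under SRS without replacement, Var(ȳ) = (1 − f)·s²/n with f = n/N = 1864/14450 = 0.12899654.
Var(ȳ) = (1 − 0.12899654)·38200/1864 = 0.87100346·20.493562 = 17.849964.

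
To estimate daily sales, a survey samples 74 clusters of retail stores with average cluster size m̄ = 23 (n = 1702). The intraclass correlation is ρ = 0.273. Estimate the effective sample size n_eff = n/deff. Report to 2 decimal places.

deff = 1 + (23 − 1)·0.273 = 1 + 6.006 = 7.006.
n_eff = 1702 / 7.006 = 242.93.

242.93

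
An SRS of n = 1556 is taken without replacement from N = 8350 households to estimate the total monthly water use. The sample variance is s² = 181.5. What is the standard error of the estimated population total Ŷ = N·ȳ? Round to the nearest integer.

2572

Var(Ŷ) = N²·Var(ȳ) = N²·(1 − n/N)·s²/n.
f = 1556/8350 = 0.18634731; Var(ȳ) = 0.81365269·181.5/1556 = 0.094908717.
Var(Ŷ) = 8350² · 0.094908717 = 6.617273 × 10^6.
SE(Ŷ) = √(6.617273 × 10^6) = 2572.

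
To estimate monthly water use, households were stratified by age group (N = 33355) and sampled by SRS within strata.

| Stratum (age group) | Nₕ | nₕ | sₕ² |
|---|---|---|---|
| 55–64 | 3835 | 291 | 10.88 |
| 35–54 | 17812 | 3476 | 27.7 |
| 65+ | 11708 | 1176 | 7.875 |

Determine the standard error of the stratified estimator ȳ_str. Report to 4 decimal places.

Var(ȳ_str) = Σₕ Wₕ²(1 − fₕ)sₕ²/nₕ with Wₕ = Nₕ/N, N = 33355.
55–64: Wₕ = 0.11497527; term = 0.11497527²·(1 − 0.07588005)·10.88/291 = 4.5674426 × 10^-4.
35–54: Wₕ = 0.53401289; term = 0.53401289²·(1 − 0.19514934)·27.7/3476 = 0.0018290214.
65+: Wₕ = 0.35101184; term = 0.35101184²·(1 − 0.10044414)·7.875/1176 = 7.4218969 × 10^-4.
Sum = 0.0030279554.
SE = √(0.0030279554) = 0.0550.

0.0550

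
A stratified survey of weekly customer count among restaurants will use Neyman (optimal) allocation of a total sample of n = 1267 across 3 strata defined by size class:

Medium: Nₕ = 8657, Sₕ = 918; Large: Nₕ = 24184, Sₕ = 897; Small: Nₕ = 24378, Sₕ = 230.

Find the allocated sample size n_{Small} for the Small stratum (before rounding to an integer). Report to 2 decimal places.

201.55

Neyman allocation: nₕ = n·NₕSₕ / Σⱼ NⱼSⱼ.
Σ NⱼSⱼ = 8657·918 + 24184·897 + 24378·230 = 3.5247114 × 10^7.
n_{Small} = 1267·24378·230 / (3.5247114 × 10^7) = 201.55.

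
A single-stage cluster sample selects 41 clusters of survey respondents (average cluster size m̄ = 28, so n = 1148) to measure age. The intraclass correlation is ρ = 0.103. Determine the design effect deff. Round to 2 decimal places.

3.78

deff = 1 + (28 − 1)·0.103 = 1 + 2.781 = 3.781.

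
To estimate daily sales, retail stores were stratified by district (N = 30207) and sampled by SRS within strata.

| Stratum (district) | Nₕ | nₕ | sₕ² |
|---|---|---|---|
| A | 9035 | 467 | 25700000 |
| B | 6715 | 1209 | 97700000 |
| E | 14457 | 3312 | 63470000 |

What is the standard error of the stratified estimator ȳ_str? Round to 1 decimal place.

Var(ȳ_str) = Σₕ Wₕ²(1 − fₕ)sₕ²/nₕ with Wₕ = Nₕ/N, N = 30207.
A: Wₕ = 0.29910286; term = 0.29910286²·(1 − 0.05168788)·25700000/467 = 4668.8365.
B: Wₕ = 0.22229947; term = 0.22229947²·(1 − 0.18004468)·97700000/1209 = 3274.4269.
E: Wₕ = 0.47859768; term = 0.47859768²·(1 − 0.22909317)·63470000/3312 = 3383.9289.
Sum = 11327.192.
SE = √(11327.192) = 106.4.

106.4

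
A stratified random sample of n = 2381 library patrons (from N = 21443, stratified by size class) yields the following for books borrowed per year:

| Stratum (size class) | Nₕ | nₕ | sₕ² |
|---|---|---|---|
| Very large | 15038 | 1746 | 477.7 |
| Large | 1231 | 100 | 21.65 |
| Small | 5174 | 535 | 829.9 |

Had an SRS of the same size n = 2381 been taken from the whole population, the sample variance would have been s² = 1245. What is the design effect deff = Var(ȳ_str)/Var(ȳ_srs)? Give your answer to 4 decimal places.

Var(ȳ_str) = Σ Wₕ²(1−fₕ)sₕ²/nₕ with Wₕ = Nₕ/21443:
  Very large: (15038/21443)²·(1−1746/15038)·477.7/1746 = 0.11893792
  Large: (1231/21443)²·(1−100/1231)·21.65/100 = 6.5555248 × 10^-4
  Small: (5174/21443)²·(1−535/5174)·829.9/535 = 0.080975136
  → Var(ȳ_str) = 0.20056861.
Var(ȳ_srs) = (1 − 2381/21443)·1245/2381 = 0.46482864.
deff = 0.20056861 / 0.46482864 = 0.4315.

0.4315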